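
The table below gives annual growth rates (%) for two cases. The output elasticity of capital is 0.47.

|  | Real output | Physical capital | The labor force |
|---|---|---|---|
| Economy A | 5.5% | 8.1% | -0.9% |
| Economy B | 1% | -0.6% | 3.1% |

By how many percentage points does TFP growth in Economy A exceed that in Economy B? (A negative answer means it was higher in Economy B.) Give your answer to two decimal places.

Labor's share = 1 − 0.47 = 0.53.
Economy A: TFP = 5.5 − 3.807 + 0.477 = 2.17%.
Economy B: TFP = 1 + 0.282 − 1.643 = -0.361%.
Difference = 2.17 − (-0.361) = 2.531 pp.

2.53 percentage points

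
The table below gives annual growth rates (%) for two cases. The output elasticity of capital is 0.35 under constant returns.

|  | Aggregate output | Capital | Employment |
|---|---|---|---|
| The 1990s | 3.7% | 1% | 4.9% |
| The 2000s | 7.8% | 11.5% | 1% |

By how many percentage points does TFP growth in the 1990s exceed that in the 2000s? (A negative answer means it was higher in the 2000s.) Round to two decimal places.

-2.96 percentage points

Labor's share = 1 − 0.35 = 0.65.
The 1990s: TFP = 3.7 − 0.35 − 3.185 = 0.165%.
The 2000s: TFP = 7.8 − 4.025 − 0.65 = 3.125%.
Difference = 0.165 − (3.125) = -2.96 pp.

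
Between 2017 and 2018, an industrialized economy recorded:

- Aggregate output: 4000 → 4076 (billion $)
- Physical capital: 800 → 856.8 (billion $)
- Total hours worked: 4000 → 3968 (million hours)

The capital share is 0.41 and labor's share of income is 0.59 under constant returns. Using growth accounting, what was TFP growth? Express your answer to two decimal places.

-0.54%

Aggregate output growth = (4076 − 4000) / 4000 = 1.9%.
Physical capital growth = (856.8 − 800) / 800 = 7.1%.
Total hours worked growth = (3968 − 4000) / 4000 = -0.8%.
Labor's share = 1 − 0.41 = 0.59.
Physical capital: 0.41 × 7.1 = 2.911 pp.
Total hours worked: 0.59 × (-0.8) = -0.472 pp.
TFP growth = 1.9 − 2.439 = -0.539%.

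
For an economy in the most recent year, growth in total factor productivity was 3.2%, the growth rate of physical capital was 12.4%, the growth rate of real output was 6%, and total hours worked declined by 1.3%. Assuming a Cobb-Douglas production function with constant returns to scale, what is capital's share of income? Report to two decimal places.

α = 0.30

gY = gA + α·gK + (1−α)·gL, so gY − gA − gL = α(gK − gL).
6 − 3.2 + 1.3 = α × (12.4 − (-1.3)).
4.1 = 13.7 α, so α = 0.2993.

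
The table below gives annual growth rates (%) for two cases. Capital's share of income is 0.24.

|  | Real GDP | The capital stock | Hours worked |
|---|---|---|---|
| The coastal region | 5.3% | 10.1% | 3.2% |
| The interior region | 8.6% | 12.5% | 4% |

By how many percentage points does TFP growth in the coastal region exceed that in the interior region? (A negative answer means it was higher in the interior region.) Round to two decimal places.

-2.12 percentage points

Labor's share = 1 − 0.24 = 0.76.
The coastal region: TFP = 5.3 − 2.424 − 2.432 = 0.444%.
The interior region: TFP = 8.6 − 3 − 3.04 = 2.56%.
Difference = 0.444 − (2.56) = -2.116 pp.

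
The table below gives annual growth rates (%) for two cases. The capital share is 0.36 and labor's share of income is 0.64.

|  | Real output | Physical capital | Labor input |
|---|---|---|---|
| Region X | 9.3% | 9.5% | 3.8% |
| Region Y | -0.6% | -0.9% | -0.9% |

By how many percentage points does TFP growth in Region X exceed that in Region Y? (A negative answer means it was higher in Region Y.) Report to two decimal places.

Labor's share = 1 − 0.36 = 0.64.
Region X: TFP = 9.3 − 3.42 − 2.432 = 3.448%.
Region Y: TFP = -0.6 + 0.324 + 0.576 = 0.3%.
Difference = 3.448 − (0.3) = 3.148 pp.

3.15 percentage points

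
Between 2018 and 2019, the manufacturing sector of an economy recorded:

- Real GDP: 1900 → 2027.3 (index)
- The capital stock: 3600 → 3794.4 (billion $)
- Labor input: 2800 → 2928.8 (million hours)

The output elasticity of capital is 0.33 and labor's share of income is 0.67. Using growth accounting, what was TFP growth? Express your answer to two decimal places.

Real GDP growth = (2027.3 − 1900) / 1900 = 6.7%.
The capital stock growth = (3794.4 − 3600) / 3600 = 5.4%.
Labor input growth = (2928.8 − 2800) / 2800 = 4.6%.
Labor's share = 1 − 0.33 = 0.67.
The capital stock: 0.33 × 5.4 = 1.782 pp.
Labor input: 0.67 × 4.6 = 3.082 pp.
TFP growth = 6.7 − 4.864 = 1.836%.

TFP growth was 1.84%.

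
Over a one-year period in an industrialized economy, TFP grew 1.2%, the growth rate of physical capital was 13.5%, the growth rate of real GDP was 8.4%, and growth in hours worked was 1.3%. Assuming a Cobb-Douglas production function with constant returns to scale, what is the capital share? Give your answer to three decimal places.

The capital share is 0.484.

gY = gA + α·gK + (1−α)·gL, so gY − gA − gL = α(gK − gL).
8.4 − 1.2 − 1.3 = α × (13.5 − 1.3).
5.9 = 12.2 α, so α = 0.48361.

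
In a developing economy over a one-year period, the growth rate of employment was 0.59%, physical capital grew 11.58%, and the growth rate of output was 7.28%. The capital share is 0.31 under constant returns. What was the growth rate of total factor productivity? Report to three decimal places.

Total factor productivity growth was 3.283%.

Labor's share = 1 − 0.31 = 0.69.
Physical capital: 0.31 × 11.58 = 3.5898 pp.
Employment: 0.69 × 0.59 = 0.4071 pp.
TFP growth = 7.28 − 3.9969 = 3.2831%.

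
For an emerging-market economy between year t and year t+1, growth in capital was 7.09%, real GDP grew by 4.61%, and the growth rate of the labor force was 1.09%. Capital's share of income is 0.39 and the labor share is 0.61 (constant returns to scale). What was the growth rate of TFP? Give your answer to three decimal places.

TFP growth was 1.180%.

Labor's share = 1 − 0.39 = 0.61.
Capital: 0.39 × 7.09 = 2.7651 pp.
The labor force: 0.61 × 1.09 = 0.6649 pp.
TFP growth = 4.61 − 3.43 = 1.18%.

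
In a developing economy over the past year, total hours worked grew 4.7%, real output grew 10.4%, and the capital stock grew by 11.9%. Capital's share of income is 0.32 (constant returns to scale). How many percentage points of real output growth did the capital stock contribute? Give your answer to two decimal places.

3.81 pp

Contribution = share × growth = 0.32 × 11.9 = 3.808 pp.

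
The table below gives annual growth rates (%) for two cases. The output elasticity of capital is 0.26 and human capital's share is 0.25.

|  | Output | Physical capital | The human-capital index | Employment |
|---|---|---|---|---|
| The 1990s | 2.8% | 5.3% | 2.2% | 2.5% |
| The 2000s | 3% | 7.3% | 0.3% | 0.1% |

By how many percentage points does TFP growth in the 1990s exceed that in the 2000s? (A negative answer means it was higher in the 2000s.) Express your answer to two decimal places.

-1.33 percentage points

Labor's share = 1 − 0.26 − 0.25 = 0.49.
The 1990s: TFP = 2.8 − 1.378 − 0.55 − 1.225 = -0.353%.
The 2000s: TFP = 3 − 1.898 − 0.075 − 0.049 = 0.978%.
Difference = -0.353 − (0.978) = -1.331 pp.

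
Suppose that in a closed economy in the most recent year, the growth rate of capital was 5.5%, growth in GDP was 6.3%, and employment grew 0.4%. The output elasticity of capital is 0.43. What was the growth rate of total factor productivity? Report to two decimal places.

Labor's share = 1 − 0.43 = 0.57.
Capital: 0.43 × 5.5 = 2.365 pp.
Employment: 0.57 × 0.4 = 0.228 pp.
TFP growth = 6.3 − 2.593 = 3.707%.

Total factor productivity grew 3.71%.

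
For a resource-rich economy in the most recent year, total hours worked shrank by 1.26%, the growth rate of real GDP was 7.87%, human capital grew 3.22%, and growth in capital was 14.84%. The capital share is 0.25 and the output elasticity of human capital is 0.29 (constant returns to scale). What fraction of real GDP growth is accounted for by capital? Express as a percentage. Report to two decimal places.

Capital contributed 0.25 × 14.84 = 3.71 pp.
Share of growth = 3.71 / 7.87 × 100 = 47.141%.

Capital accounted for 47.14% of growth.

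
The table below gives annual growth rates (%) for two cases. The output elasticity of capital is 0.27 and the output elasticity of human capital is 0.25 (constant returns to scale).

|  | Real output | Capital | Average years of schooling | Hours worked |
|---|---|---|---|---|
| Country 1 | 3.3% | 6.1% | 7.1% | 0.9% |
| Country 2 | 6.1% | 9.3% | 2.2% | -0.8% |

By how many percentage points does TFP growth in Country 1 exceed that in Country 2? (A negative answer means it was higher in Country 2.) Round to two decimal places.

Labor's share = 1 − 0.27 − 0.25 = 0.48.
Country 1: TFP = 3.3 − 1.647 − 1.775 − 0.432 = -0.554%.
Country 2: TFP = 6.1 − 2.511 − 0.55 + 0.384 = 3.423%.
Difference = -0.554 − (3.423) = -3.977 pp.

-3.98 percentage points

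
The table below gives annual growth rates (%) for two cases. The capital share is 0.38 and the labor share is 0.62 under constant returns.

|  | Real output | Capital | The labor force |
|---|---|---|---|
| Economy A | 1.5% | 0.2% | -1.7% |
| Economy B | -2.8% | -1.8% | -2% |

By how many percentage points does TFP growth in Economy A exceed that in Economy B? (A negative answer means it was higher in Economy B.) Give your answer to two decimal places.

Labor's share = 1 − 0.38 = 0.62.
Economy A: TFP = 1.5 − 0.076 + 1.054 = 2.478%.
Economy B: TFP = -2.8 + 0.684 + 1.24 = -0.876%.
Difference = 2.478 − (-0.876) = 3.354 pp.

3.35 percentage points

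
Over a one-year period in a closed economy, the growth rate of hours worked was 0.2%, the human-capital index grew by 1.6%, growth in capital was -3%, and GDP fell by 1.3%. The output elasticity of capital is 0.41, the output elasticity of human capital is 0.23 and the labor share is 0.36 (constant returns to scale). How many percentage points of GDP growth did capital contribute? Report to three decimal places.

-1.230

Contribution = share × growth = 0.41 × (-3) = -1.23 pp.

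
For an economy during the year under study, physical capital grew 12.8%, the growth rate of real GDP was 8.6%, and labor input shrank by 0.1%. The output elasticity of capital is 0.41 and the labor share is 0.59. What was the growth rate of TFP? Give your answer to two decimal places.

TFP grew 3.41%.

Labor's share = 1 − 0.41 = 0.59.
Physical capital: 0.41 × 12.8 = 5.248 pp.
Labor input: 0.59 × (-0.1) = -0.059 pp.
TFP growth = 8.6 − 5.189 = 3.411%.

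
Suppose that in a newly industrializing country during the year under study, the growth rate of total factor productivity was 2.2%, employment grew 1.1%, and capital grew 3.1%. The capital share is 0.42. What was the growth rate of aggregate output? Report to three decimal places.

Labor's share = 1 − 0.42 = 0.58.
Capital: 0.42 × 3.1 = 1.302 pp.
Employment: 0.58 × 1.1 = 0.638 pp.
Output growth = 2.2 + 1.94 = 4.14%.

4.140%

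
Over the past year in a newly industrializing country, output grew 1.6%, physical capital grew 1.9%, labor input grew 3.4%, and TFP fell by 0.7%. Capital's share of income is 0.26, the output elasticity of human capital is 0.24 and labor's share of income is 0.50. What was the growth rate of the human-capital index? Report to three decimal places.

The human-capital index grew 0.442%.

Labor's share = 1 − 0.26 − 0.24 = 0.5.
gY = gA + 0.26×1.9 + 0.5×3.4 + 0.24×g.
0.24×g = 1.6 + 0.7 − 2.194 = 0.106.
g = 0.106 / 0.24 = 0.44167%.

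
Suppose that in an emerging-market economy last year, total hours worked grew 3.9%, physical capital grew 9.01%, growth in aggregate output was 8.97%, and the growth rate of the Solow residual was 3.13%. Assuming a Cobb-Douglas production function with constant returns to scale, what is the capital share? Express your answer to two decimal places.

0.38

gY = gA + α·gK + (1−α)·gL, so gY − gA − gL = α(gK − gL).
8.97 − 3.13 − 3.9 = α × (9.01 − 3.9).
1.94 = 5.11 α, so α = 0.3796.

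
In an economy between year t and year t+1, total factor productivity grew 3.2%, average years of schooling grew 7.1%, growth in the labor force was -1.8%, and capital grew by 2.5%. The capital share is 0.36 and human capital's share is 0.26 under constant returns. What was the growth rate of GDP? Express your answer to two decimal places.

Labor's share = 1 − 0.36 − 0.26 = 0.38.
Capital: 0.36 × 2.5 = 0.9 pp.
Average years of schooling: 0.26 × 7.1 = 1.846 pp.
The labor force: 0.38 × (-1.8) = -0.684 pp.
Output growth = 3.2 + 2.062 = 5.262%.

5.26%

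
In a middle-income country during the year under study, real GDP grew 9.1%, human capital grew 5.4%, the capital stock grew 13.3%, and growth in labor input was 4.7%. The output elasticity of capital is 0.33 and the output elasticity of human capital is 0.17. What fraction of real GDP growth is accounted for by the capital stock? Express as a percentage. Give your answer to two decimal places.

The capital stock contributed 0.33 × 13.3 = 4.389 pp.
Share of growth = 4.389 / 9.1 × 100 = 48.2308%.

The capital stock accounted for 48.23% of growth.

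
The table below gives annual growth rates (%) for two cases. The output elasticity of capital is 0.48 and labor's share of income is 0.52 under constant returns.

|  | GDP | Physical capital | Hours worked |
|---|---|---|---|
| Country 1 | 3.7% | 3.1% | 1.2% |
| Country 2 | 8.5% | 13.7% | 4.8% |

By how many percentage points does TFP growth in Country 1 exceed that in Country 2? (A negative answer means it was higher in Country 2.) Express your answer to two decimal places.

Labor's share = 1 − 0.48 = 0.52.
Country 1: TFP = 3.7 − 1.488 − 0.624 = 1.588%.
Country 2: TFP = 8.5 − 6.576 − 2.496 = -0.572%.
Difference = 1.588 − (-0.572) = 2.16 pp.

2.16 percentage points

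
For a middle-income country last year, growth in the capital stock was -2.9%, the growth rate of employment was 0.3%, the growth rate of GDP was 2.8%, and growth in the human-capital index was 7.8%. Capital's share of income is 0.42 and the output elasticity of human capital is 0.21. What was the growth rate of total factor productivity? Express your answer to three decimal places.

2.269%

Labor's share = 1 − 0.42 − 0.21 = 0.37.
The capital stock: 0.42 × (-2.9) = -1.218 pp.
The human-capital index: 0.21 × 7.8 = 1.638 pp.
Employment: 0.37 × 0.3 = 0.111 pp.
TFP growth = 2.8 − 0.531 = 2.269%.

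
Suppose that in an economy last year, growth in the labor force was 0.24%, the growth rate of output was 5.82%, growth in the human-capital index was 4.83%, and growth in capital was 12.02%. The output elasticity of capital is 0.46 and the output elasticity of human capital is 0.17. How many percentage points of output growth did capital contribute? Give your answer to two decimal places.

Contribution = share × growth = 0.46 × 12.02 = 5.5292 pp.

5.53 pp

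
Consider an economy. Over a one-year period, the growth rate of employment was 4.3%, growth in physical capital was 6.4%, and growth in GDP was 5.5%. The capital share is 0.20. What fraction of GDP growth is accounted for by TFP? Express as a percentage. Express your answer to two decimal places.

Labor's share = 1 − 0.2 = 0.8.
Physical capital: 0.2 × 6.4 = 1.28 pp.
Employment: 0.8 × 4.3 = 3.44 pp.
TFP growth = 5.5 − 4.72 = 0.78%.
TFP share of growth = 0.78 / 5.5 × 100 = 14.1818%.

14.18%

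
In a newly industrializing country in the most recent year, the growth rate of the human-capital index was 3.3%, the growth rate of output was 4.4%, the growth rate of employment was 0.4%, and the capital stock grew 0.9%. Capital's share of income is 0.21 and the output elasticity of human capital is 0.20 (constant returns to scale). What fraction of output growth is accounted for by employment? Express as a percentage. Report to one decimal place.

Employment accounted for 5.4% of growth.

Labor's share = 1 − 0.21 − 0.2 = 0.59.
Employment contributed 0.59 × 0.4 = 0.236 pp.
Share of growth = 0.236 / 4.4 × 100 = 5.364%.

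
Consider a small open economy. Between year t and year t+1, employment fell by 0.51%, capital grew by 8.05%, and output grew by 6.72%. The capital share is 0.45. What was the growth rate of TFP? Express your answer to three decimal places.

3.378%

Labor's share = 1 − 0.45 = 0.55.
Capital: 0.45 × 8.05 = 3.6225 pp.
Employment: 0.55 × (-0.51) = -0.2805 pp.
TFP growth = 6.72 − 3.342 = 3.378%.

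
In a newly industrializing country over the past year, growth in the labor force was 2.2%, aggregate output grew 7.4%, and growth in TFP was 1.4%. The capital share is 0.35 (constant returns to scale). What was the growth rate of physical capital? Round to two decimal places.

Labor's share = 1 − 0.35 = 0.65.
gY = gA + 0.65×2.2 + 0.35×g.
0.35×g = 7.4 − 1.4 − 1.43 = 4.57.
g = 4.57 / 0.35 = 13.0571%.

Physical capital growth was 13.06%.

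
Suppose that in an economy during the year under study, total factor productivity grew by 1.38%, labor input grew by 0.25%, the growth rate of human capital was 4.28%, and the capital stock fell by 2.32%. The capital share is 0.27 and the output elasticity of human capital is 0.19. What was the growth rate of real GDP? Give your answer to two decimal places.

1.70%

Labor's share = 1 − 0.27 − 0.19 = 0.54.
The capital stock: 0.27 × (-2.32) = -0.6264 pp.
Human capital: 0.19 × 4.28 = 0.8132 pp.
Labor input: 0.54 × 0.25 = 0.135 pp.
Output growth = 1.38 + 0.3218 = 1.7018%.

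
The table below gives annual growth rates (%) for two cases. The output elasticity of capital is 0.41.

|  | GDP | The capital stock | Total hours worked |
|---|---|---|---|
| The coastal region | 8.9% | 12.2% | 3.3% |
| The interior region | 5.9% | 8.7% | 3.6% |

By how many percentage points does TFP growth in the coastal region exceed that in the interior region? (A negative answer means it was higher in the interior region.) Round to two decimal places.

Labor's share = 1 − 0.41 = 0.59.
The coastal region: TFP = 8.9 − 5.002 − 1.947 = 1.951%.
The interior region: TFP = 5.9 − 3.567 − 2.124 = 0.209%.
Difference = 1.951 − (0.209) = 1.742 pp.

1.74 percentage points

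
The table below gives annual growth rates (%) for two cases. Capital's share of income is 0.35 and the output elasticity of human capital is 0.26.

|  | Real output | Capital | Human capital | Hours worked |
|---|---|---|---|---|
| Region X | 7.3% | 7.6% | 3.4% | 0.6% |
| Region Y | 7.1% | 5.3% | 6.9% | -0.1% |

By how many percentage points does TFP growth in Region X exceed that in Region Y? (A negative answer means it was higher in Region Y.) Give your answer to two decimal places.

0.03 percentage points

Labor's share = 1 − 0.35 − 0.26 = 0.39.
Region X: TFP = 7.3 − 2.66 − 0.884 − 0.234 = 3.522%.
Region Y: TFP = 7.1 − 1.855 − 1.794 + 0.039 = 3.49%.
Difference = 3.522 − (3.49) = 0.032 pp.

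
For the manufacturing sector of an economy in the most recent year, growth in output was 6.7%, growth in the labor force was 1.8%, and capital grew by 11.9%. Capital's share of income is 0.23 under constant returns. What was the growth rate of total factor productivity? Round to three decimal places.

Labor's share = 1 − 0.23 = 0.77.
Capital: 0.23 × 11.9 = 2.737 pp.
The labor force: 0.77 × 1.8 = 1.386 pp.
TFP growth = 6.7 − 4.123 = 2.577%.

2.577%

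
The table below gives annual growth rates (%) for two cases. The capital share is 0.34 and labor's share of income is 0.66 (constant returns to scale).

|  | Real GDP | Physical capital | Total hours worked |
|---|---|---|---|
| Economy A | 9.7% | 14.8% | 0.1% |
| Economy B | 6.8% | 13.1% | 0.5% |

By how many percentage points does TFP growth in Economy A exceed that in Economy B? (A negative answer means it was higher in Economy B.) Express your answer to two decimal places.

2.59 percentage points

Labor's share = 1 − 0.34 = 0.66.
Economy A: TFP = 9.7 − 5.032 − 0.066 = 4.602%.
Economy B: TFP = 6.8 − 4.454 − 0.33 = 2.016%.
Difference = 4.602 − (2.016) = 2.586 pp.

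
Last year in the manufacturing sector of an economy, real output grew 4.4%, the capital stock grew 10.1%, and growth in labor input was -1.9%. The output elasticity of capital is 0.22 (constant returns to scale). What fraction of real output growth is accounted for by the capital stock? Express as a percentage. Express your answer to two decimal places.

The capital stock contributed 0.22 × 10.1 = 2.222 pp.
Share of growth = 2.222 / 4.4 × 100 = 50.5%.

50.50%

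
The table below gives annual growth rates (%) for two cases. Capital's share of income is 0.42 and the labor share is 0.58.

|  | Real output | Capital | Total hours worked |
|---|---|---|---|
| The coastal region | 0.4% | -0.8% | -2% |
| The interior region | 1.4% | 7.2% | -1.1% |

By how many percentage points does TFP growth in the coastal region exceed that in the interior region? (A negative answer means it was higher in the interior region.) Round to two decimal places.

Labor's share = 1 − 0.42 = 0.58.
The coastal region: TFP = 0.4 + 0.336 + 1.16 = 1.896%.
The interior region: TFP = 1.4 − 3.024 + 0.638 = -0.986%.
Difference = 1.896 − (-0.986) = 2.882 pp.

2.88 percentage points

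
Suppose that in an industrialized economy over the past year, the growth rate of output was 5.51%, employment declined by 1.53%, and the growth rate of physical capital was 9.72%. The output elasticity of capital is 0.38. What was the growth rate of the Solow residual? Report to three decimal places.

Labor's share = 1 − 0.38 = 0.62.
Physical capital: 0.38 × 9.72 = 3.6936 pp.
Employment: 0.62 × (-1.53) = -0.9486 pp.
TFP growth = 5.51 − 2.745 = 2.765%.

The Solow residual grew 2.765%.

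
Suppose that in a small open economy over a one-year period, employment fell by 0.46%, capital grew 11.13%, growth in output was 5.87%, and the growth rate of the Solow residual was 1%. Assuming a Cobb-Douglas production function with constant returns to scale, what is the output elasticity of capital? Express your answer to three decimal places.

The output elasticity of capital is 0.460.

gY = gA + α·gK + (1−α)·gL, so gY − gA − gL = α(gK − gL).
5.87 − 1 + 0.46 = α × (11.13 − (-0.46)).
5.33 = 11.59 α, so α = 0.45988.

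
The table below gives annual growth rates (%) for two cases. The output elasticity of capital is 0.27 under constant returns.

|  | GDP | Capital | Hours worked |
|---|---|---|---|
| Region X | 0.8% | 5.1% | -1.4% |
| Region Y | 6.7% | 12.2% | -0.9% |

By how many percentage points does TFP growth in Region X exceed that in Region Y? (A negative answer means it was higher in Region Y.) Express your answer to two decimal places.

Labor's share = 1 − 0.27 = 0.73.
Region X: TFP = 0.8 − 1.377 + 1.022 = 0.445%.
Region Y: TFP = 6.7 − 3.294 + 0.657 = 4.063%.
Difference = 0.445 − (4.063) = -3.618 pp.

-3.62 percentage points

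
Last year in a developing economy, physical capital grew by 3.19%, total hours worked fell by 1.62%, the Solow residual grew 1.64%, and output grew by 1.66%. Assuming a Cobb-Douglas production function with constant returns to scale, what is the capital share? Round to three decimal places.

gY = gA + α·gK + (1−α)·gL, so gY − gA − gL = α(gK − gL).
1.66 − 1.64 + 1.62 = α × (3.19 − (-1.62)).
1.64 = 4.81 α, so α = 0.34096.

The capital share is 0.341.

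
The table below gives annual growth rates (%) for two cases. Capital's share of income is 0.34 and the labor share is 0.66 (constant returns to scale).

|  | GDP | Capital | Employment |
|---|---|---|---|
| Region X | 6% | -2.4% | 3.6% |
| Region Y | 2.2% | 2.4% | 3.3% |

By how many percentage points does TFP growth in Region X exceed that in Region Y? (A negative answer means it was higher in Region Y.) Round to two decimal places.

5.23 percentage points

Labor's share = 1 − 0.34 = 0.66.
Region X: TFP = 6 + 0.816 − 2.376 = 4.44%.
Region Y: TFP = 2.2 − 0.816 − 2.178 = -0.794%.
Difference = 4.44 − (-0.794) = 5.234 pp.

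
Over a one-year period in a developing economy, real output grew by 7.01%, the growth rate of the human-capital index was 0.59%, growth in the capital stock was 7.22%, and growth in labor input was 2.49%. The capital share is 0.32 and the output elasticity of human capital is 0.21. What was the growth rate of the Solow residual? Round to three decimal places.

Labor's share = 1 − 0.32 − 0.21 = 0.47.
The capital stock: 0.32 × 7.22 = 2.3104 pp.
The human-capital index: 0.21 × 0.59 = 0.1239 pp.
Labor input: 0.47 × 2.49 = 1.1703 pp.
TFP growth = 7.01 − 3.6046 = 3.4054%.

The Solow residual growth was 3.405%.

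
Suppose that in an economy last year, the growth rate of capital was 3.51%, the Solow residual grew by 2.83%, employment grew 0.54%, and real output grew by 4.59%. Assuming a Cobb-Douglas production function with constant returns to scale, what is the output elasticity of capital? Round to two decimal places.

gY = gA + α·gK + (1−α)·gL, so gY − gA − gL = α(gK − gL).
4.59 − 2.83 − 0.54 = α × (3.51 − 0.54).
1.22 = 2.97 α, so α = 0.4108.

0.41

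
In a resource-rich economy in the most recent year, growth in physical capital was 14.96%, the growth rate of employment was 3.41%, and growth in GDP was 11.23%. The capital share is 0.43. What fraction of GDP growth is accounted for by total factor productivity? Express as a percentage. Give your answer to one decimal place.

Labor's share = 1 − 0.43 = 0.57.
Physical capital: 0.43 × 14.96 = 6.4328 pp.
Employment: 0.57 × 3.41 = 1.9437 pp.
TFP growth = 11.23 − 8.3765 = 2.8535%.
TFP share of growth = 2.8535 / 11.23 × 100 = 25.41%.

Total factor productivity accounted for 25.4% of growth.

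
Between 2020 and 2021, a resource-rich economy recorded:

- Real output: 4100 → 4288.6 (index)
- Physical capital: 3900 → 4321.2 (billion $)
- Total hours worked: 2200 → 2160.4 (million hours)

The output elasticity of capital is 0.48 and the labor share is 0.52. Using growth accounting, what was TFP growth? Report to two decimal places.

Real output growth = (4288.6 − 4100) / 4100 = 4.6%.
Physical capital growth = (4321.2 − 3900) / 3900 = 10.8%.
Total hours worked growth = (2160.4 − 2200) / 2200 = -1.8%.
Labor's share = 1 − 0.48 = 0.52.
Physical capital: 0.48 × 10.8 = 5.184 pp.
Total hours worked: 0.52 × (-1.8) = -0.936 pp.
TFP growth = 4.6 − 4.248 = 0.352%.

TFP grew 0.35%.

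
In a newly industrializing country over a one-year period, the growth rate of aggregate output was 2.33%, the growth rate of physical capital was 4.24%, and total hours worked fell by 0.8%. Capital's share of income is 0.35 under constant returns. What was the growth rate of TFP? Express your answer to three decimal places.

1.366%

Labor's share = 1 − 0.35 = 0.65.
Physical capital: 0.35 × 4.24 = 1.484 pp.
Total hours worked: 0.65 × (-0.8) = -0.52 pp.
TFP growth = 2.33 − 0.964 = 1.366%.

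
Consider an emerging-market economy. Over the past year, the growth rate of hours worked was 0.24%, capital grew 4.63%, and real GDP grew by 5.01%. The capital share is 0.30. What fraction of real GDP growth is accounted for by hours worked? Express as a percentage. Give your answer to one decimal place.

Labor's share = 1 − 0.3 = 0.7.
Hours worked contributed 0.7 × 0.24 = 0.168 pp.
Share of growth = 0.168 / 5.01 × 100 = 3.353%.

Hours worked accounted for 3.4% of growth.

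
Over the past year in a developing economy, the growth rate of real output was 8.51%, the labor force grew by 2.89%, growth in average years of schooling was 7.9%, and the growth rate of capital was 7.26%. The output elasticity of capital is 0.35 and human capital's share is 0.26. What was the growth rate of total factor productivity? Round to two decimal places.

Labor's share = 1 − 0.35 − 0.26 = 0.39.
Capital: 0.35 × 7.26 = 2.541 pp.
Average years of schooling: 0.26 × 7.9 = 2.054 pp.
The labor force: 0.39 × 2.89 = 1.1271 pp.
TFP growth = 8.51 − 5.7221 = 2.7879%.

2.79%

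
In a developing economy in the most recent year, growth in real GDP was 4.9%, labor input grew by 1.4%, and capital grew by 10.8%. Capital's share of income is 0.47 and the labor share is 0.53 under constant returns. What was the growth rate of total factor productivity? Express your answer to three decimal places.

-0.918%

Labor's share = 1 − 0.47 = 0.53.
Capital: 0.47 × 10.8 = 5.076 pp.
Labor input: 0.53 × 1.4 = 0.742 pp.
TFP growth = 4.9 − 5.818 = -0.918%.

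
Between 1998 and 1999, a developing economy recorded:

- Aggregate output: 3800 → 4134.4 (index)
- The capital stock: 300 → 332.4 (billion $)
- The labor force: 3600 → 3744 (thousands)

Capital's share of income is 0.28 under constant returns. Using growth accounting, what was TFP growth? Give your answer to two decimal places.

2.90%

Aggregate output growth = (4134.4 − 3800) / 3800 = 8.8%.
The capital stock growth = (332.4 − 300) / 300 = 10.8%.
The labor force growth = (3744 − 3600) / 3600 = 4%.
Labor's share = 1 − 0.28 = 0.72.
The capital stock: 0.28 × 10.8 = 3.024 pp.
The labor force: 0.72 × 4 = 2.88 pp.
TFP growth = 8.8 − 5.904 = 2.896%.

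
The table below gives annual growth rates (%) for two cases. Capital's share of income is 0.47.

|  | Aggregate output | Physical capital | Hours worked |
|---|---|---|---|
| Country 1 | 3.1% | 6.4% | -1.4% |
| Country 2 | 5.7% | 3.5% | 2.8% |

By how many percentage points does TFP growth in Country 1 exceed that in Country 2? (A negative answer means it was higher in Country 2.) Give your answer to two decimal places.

Labor's share = 1 − 0.47 = 0.53.
Country 1: TFP = 3.1 − 3.008 + 0.742 = 0.834%.
Country 2: TFP = 5.7 − 1.645 − 1.484 = 2.571%.
Difference = 0.834 − (2.571) = -1.737 pp.

-1.74 percentage points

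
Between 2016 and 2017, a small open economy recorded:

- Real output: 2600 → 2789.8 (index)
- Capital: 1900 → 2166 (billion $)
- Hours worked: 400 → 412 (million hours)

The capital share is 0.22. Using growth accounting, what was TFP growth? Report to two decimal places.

1.88%

Real output growth = (2789.8 − 2600) / 2600 = 7.3%.
Capital growth = (2166 − 1900) / 1900 = 14%.
Hours worked growth = (412 − 400) / 400 = 3%.
Labor's share = 1 − 0.22 = 0.78.
Capital: 0.22 × 14 = 3.08 pp.
Hours worked: 0.78 × 3 = 2.34 pp.
TFP growth = 7.3 − 5.42 = 1.88%.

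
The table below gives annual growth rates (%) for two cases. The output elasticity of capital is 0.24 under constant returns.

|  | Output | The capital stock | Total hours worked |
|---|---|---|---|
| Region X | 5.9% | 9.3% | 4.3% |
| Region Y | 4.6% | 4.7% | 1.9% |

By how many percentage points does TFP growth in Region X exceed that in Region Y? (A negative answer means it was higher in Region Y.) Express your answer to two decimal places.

-1.63 percentage points

Labor's share = 1 − 0.24 = 0.76.
Region X: TFP = 5.9 − 2.232 − 3.268 = 0.4%.
Region Y: TFP = 4.6 − 1.128 − 1.444 = 2.028%.
Difference = 0.4 − (2.028) = -1.628 pp.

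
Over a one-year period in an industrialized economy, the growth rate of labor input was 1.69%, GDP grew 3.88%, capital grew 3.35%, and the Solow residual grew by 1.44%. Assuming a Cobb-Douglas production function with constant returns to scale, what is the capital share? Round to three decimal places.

α = 0.452

gY = gA + α·gK + (1−α)·gL, so gY − gA − gL = α(gK − gL).
3.88 − 1.44 − 1.69 = α × (3.35 − 1.69).
0.75 = 1.66 α, so α = 0.45181.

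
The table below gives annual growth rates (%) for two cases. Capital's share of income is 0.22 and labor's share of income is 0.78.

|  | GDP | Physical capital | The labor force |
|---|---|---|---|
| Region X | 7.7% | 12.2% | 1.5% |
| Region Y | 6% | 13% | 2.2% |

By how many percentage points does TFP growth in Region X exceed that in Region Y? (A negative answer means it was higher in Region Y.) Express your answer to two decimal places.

2.42 percentage points

Labor's share = 1 − 0.22 = 0.78.
Region X: TFP = 7.7 − 2.684 − 1.17 = 3.846%.
Region Y: TFP = 6 − 2.86 − 1.716 = 1.424%.
Difference = 3.846 − (1.424) = 2.422 pp.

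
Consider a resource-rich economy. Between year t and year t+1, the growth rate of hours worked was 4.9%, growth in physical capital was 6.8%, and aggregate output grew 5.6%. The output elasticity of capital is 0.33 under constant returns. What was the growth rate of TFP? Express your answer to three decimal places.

Labor's share = 1 − 0.33 = 0.67.
Physical capital: 0.33 × 6.8 = 2.244 pp.
Hours worked: 0.67 × 4.9 = 3.283 pp.
TFP growth = 5.6 − 5.527 = 0.073%.

TFP grew 0.073%.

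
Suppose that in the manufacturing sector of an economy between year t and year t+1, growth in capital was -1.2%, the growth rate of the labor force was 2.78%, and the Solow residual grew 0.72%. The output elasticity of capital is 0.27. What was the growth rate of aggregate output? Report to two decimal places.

Labor's share = 1 − 0.27 = 0.73.
Capital: 0.27 × (-1.2) = -0.324 pp.
The labor force: 0.73 × 2.78 = 2.0294 pp.
Output growth = 0.72 + 1.7054 = 2.4254%.

2.43%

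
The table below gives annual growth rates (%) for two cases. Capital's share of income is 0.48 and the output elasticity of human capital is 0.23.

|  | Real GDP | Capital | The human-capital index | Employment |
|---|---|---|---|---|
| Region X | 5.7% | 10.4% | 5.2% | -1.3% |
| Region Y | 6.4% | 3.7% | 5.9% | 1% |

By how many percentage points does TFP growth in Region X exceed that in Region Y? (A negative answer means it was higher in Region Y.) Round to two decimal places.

Labor's share = 1 − 0.48 − 0.23 = 0.29.
Region X: TFP = 5.7 − 4.992 − 1.196 + 0.377 = -0.111%.
Region Y: TFP = 6.4 − 1.776 − 1.357 − 0.29 = 2.977%.
Difference = -0.111 − (2.977) = -3.088 pp.

-3.09 percentage points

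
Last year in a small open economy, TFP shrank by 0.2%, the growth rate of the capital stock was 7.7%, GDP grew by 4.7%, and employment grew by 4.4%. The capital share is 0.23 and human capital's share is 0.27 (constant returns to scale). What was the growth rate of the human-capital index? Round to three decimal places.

Labor's share = 1 − 0.23 − 0.27 = 0.5.
gY = gA + 0.23×7.7 + 0.5×4.4 + 0.27×g.
0.27×g = 4.7 + 0.2 − 3.971 = 0.929.
g = 0.929 / 0.27 = 3.44074%.

The human-capital index grew 3.441%.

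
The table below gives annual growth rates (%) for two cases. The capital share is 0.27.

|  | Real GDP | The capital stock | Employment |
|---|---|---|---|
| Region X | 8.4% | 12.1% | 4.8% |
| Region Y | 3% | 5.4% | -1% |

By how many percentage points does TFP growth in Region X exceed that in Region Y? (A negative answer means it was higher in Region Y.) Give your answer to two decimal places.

-0.64 percentage points

Labor's share = 1 − 0.27 = 0.73.
Region X: TFP = 8.4 − 3.267 − 3.504 = 1.629%.
Region Y: TFP = 3 − 1.458 + 0.73 = 2.272%.
Difference = 1.629 − (2.272) = -0.643 pp.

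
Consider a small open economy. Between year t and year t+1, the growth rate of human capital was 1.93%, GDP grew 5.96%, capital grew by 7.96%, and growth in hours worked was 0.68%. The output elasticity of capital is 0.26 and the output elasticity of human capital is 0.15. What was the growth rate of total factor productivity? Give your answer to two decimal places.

3.20%

Labor's share = 1 − 0.26 − 0.15 = 0.59.
Capital: 0.26 × 7.96 = 2.0696 pp.
Human capital: 0.15 × 1.93 = 0.2895 pp.
Hours worked: 0.59 × 0.68 = 0.4012 pp.
TFP growth = 5.96 − 2.7603 = 3.1997%.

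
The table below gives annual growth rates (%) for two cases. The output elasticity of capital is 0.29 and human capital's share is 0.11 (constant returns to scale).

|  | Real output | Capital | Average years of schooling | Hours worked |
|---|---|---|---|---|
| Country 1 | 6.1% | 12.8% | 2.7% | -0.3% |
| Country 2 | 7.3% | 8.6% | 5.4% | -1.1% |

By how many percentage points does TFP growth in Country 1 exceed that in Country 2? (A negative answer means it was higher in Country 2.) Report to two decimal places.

-2.60 percentage points

Labor's share = 1 − 0.29 − 0.11 = 0.6.
Country 1: TFP = 6.1 − 3.712 − 0.297 + 0.18 = 2.271%.
Country 2: TFP = 7.3 − 2.494 − 0.594 + 0.66 = 4.872%.
Difference = 2.271 − (4.872) = -2.601 pp.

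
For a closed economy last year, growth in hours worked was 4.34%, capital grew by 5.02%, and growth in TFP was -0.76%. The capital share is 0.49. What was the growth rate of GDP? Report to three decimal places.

Labor's share = 1 − 0.49 = 0.51.
Capital: 0.49 × 5.02 = 2.4598 pp.
Hours worked: 0.51 × 4.34 = 2.2134 pp.
Output growth = -0.76 + 4.6732 = 3.9132%.

3.913%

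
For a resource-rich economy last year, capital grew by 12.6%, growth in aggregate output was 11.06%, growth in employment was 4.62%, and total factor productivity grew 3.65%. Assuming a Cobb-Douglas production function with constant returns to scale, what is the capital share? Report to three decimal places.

gY = gA + α·gK + (1−α)·gL, so gY − gA − gL = α(gK − gL).
11.06 − 3.65 − 4.62 = α × (12.6 − 4.62).
2.79 = 7.98 α, so α = 0.34962.

α = 0.350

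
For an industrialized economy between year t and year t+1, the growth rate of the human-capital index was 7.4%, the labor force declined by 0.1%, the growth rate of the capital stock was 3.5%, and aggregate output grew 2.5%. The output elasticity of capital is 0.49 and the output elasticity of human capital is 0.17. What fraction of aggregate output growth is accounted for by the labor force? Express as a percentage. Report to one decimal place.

The labor force accounted for -1.4% of growth.

Labor's share = 1 − 0.49 − 0.17 = 0.34.
The labor force contributed 0.34 × (-0.1) = -0.034 pp.
Share of growth = -0.034 / 2.5 × 100 = -1.36%.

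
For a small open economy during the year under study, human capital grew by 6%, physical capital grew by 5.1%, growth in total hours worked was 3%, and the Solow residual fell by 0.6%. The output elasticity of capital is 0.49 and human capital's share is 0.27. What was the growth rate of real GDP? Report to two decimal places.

Labor's share = 1 − 0.49 − 0.27 = 0.24.
Physical capital: 0.49 × 5.1 = 2.499 pp.
Human capital: 0.27 × 6 = 1.62 pp.
Total hours worked: 0.24 × 3 = 0.72 pp.
Output growth = -0.6 + 4.839 = 4.239%.

Real GDP grew 4.24%.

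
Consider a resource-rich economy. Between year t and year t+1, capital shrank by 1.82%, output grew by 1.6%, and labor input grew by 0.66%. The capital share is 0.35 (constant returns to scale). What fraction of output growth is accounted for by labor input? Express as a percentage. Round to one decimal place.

Labor's share = 1 − 0.35 = 0.65.
Labor input contributed 0.65 × 0.66 = 0.429 pp.
Share of growth = 0.429 / 1.6 × 100 = 26.813%.

26.8%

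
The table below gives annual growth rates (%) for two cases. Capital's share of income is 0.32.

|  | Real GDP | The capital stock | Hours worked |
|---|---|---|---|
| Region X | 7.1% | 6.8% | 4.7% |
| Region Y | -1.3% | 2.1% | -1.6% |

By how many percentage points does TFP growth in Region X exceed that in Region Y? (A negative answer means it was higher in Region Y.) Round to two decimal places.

Labor's share = 1 − 0.32 = 0.68.
Region X: TFP = 7.1 − 2.176 − 3.196 = 1.728%.
Region Y: TFP = -1.3 − 0.672 + 1.088 = -0.884%.
Difference = 1.728 − (-0.884) = 2.612 pp.

2.61 percentage points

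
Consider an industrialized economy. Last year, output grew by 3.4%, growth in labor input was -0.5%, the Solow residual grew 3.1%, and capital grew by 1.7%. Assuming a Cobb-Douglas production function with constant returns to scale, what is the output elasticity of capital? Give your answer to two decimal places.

gY = gA + α·gK + (1−α)·gL, so gY − gA − gL = α(gK − gL).
3.4 − 3.1 + 0.5 = α × (1.7 − (-0.5)).
0.8 = 2.2 α, so α = 0.3636.

α = 0.36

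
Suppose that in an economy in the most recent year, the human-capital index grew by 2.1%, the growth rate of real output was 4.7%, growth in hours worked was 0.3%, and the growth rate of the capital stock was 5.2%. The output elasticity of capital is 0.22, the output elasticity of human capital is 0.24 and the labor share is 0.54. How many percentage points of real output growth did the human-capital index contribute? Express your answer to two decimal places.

Contribution = share × growth = 0.24 × 2.1 = 0.504 pp.

0.50 percentage points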